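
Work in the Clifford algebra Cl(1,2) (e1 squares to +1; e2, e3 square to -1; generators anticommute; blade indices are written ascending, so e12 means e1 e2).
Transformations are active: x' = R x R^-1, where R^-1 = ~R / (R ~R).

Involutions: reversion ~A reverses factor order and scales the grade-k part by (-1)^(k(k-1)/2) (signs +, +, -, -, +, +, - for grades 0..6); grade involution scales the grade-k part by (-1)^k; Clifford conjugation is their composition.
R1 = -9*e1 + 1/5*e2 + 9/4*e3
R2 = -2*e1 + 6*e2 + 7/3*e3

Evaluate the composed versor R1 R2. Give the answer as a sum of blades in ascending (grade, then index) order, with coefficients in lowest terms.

Distribute over the terms of R1 (each basis-blade product reordered to ascending indices, repeated generators contracted through their squares):
(-9*e1) R2 = 18 - 54*e12 - 21*e13
(1/5*e2) R2 = -6/5 + 2/5*e12 + 7/15*e23
(9/4*e3) R2 = -21/4 + 9/2*e13 - 27/2*e23
Summing the partial products and collecting blades:
Answer: 231/20 - 268/5*e12 - 33/2*e13 - 391/30*e23


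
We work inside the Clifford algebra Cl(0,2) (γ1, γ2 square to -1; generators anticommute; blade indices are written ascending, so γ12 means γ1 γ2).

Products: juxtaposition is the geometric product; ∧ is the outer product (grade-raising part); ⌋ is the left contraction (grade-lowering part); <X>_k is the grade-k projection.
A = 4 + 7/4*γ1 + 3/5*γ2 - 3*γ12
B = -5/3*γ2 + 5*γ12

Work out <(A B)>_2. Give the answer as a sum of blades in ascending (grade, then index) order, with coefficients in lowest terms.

step 1: 16 - 2*γ1 - 185/12*γ2 + 205/12*γ12
step 2: 205/12*γ12
Answer: 205/12*γ12


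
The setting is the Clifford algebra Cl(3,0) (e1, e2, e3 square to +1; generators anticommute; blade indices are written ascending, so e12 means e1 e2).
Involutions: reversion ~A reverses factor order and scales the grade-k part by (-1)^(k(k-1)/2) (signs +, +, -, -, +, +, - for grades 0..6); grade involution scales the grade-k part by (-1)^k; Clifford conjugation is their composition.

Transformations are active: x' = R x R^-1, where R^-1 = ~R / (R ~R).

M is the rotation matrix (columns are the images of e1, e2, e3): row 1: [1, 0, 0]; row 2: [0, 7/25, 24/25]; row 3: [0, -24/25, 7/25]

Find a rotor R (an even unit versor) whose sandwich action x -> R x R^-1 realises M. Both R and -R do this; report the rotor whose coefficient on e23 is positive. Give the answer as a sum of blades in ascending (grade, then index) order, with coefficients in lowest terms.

Method: write R = a + b12*e12 + b13*e13 + b23*e23 with a^2 + b12^2 + b13^2 + b23^2 = 1 (so R^-1 = ~R). Expanding the columns R e_j ~R gives tr M = 4a^2 - 1 and, from the antisymmetric part, M21 - M12 = -4a*b12, M13 - M31 = 4a*b13, M32 - M23 = -4a*b23.
Here tr M = 39/25, so a^2 = (1 + tr M)/4 = 16/25 and a = ±4/5. Taking a = 4/5: M21 - M12 = 0, M13 - M31 = 0, M32 - M23 = -48/25, giving b12 = 0, b13 = 0, b23 = 3/5, i.e. R = 4/5 + 3/5*e23.
Its e23 coefficient is already positive.
Answer: 4/5 + 3/5*e23. Sheet selection: the two-to-one cover makes ±R indistinguishable at the matrix level (trace 39/25), so uniqueness comes from the required sign on e23.


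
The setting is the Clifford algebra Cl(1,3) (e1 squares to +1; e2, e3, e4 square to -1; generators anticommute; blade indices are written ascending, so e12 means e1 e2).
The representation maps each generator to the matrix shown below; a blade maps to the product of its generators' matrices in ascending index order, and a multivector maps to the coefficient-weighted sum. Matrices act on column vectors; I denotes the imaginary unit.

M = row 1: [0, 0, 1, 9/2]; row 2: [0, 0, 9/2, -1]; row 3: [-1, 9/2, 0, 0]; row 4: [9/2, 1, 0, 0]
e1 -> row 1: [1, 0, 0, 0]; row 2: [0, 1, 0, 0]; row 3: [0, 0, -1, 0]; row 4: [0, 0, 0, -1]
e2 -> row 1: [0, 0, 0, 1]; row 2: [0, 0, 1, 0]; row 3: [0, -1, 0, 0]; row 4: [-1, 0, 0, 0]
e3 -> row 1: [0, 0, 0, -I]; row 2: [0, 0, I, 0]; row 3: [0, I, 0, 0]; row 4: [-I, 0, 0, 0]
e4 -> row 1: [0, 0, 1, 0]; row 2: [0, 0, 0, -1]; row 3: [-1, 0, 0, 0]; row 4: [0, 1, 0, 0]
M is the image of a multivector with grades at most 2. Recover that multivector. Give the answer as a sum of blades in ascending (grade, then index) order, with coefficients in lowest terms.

Method: the blade images are trace-orthogonal — tr(rho(e_A) rho(e_B)^-1) = 4 if A = B and 0 otherwise — and rho(e_A)^-1 = (e_A)^2 * rho(e_A) with (e_A)^2 = +1 or -1, so the coefficient of e_A in the preimage is (e_A)^2 * tr(M rho(e_A))/4.
Nonzero projections over blades of grade <= 2: e4: (e4)^2 = -1, tr(M rho(e4)) = -4, coefficient 1; e12: (e12)^2 = +1, tr(M rho(e12)) = 18, coefficient 9/2. Every other blade of grade <= 2 projects to 0.
Answer: e4 + 9/2*e12


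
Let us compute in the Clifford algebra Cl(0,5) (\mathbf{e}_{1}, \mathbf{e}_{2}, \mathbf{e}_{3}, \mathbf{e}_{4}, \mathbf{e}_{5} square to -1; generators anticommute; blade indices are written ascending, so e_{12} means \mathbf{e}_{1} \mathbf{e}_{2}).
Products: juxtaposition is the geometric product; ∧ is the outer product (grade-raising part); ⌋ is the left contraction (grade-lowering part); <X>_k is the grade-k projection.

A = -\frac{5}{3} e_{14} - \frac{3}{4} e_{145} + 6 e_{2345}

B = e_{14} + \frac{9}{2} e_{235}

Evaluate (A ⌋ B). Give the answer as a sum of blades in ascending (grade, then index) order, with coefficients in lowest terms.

step 1: \frac{5}{3}
Answer: \frac{5}{3}


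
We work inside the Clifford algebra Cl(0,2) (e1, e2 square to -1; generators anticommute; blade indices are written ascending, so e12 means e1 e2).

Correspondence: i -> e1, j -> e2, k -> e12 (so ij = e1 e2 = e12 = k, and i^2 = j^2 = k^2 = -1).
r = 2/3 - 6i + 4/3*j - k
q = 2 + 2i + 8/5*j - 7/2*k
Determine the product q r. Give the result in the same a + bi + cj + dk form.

In blades: q = 2 + 2*e1 + 8/5*e2 - 7/2*e12, r = 2/3 - 6*e1 + 4/3*e2 - e12.
Distribute q over r term by term (generator squares from the signature, products reordered to ascending indices): (2)*r = 4/3 - 12*e1 + 8/3*e2 - 2*e12; (2*e1)*r = 12 + 4/3*e1 + 2*e2 + 8/3*e12; (8/5*e2)*r = -32/15 - 8/5*e1 + 16/15*e2 + 48/5*e12; (-7/2*e12)*r = -7/2 + 14/3*e1 + 21*e2 - 7/3*e12.
Sum: 77/10 - 38/5*e1 + 401/15*e2 + 119/15*e12; translating back through the correspondence:
Answer: 77/10 - 38/5*i + 401/15*j + 119/15*k


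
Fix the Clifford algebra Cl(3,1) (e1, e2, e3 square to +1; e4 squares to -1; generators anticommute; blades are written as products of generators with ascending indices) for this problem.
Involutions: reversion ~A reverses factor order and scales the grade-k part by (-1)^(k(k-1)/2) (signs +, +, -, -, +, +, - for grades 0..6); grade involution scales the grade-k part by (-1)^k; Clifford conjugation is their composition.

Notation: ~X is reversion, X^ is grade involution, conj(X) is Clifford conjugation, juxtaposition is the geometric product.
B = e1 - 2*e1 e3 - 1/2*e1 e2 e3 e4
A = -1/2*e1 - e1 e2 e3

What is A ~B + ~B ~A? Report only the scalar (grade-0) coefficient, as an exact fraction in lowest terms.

first term: -1/2 - 2*e2 - e3 - 1/2*e4 - e2 e3 + 1/4*e2 e3 e4
second term: -1/2 + 2*e2 + e3 - 1/2*e4 + e2 e3 - 1/4*e2 e3 e4
Answer: -1


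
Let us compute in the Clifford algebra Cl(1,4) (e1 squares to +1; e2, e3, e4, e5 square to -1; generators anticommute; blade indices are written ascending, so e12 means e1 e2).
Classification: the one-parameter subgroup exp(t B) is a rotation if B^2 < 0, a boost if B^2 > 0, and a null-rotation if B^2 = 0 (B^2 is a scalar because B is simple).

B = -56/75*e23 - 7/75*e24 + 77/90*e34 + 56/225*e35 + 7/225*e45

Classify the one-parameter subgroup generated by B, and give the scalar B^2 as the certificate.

B^2 term by term: the squares give (-56/75)^2*(e23)^2 + (-7/75)^2*(e24)^2 + (77/90)^2*(e34)^2 + (56/225)^2*(e35)^2 + (7/225)^2*(e45)^2 = 3136/5625*(-1) + 49/5625*(-1) + 5929/8100*(-1) + 3136/50625*(-1) + 49/50625*(-1) = -49/36 (each basis 2-blade squares to minus the product of its generators' squares); cross terms between blades sharing an index anticommute and cancel; the commuting (index-disjoint) pairs give grade-4 terms 2*c*c'*(blade product), which cancel blade by blade — e2345: -784/16875 + 784/16875 = 0 — confirming B is simple. So B^2 = -49/36.
Answer: rotation, certificate B^2 = -49/36. Why this suffices: the scalar -49/36 survives any versor conjugation, so its sign alone determines the class however B is presented.


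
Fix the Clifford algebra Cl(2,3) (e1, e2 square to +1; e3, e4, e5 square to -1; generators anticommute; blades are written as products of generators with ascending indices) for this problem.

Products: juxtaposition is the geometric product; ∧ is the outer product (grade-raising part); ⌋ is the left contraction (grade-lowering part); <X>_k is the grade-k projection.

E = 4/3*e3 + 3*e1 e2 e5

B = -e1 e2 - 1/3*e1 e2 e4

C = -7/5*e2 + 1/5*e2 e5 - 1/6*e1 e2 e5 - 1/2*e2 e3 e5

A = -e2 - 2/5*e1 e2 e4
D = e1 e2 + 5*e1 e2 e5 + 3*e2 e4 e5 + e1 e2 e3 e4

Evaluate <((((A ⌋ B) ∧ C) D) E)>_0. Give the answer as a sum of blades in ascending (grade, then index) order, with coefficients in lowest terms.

step 1: 2/15 - e1 - 1/3*e1 e4
step 2: -14/75*e2 + 7/5*e1 e2 + 2/75*e2 e5 - 7/15*e1 e2 e4 - 2/9*e1 e2 e5 - 1/15*e2 e3 e5 + 1/2*e1 e2 e3 e5 + 1/15*e1 e2 e4 e5 + 1/6*e1 e2 e3 e4 e5
step 3: -113/45 + 3/25*e1 + 89/30*e3 + 18/25*e4 - 119/18*e5 + 1/6*e1 e3 + 2/3*e1 e4 - 37/75*e1 e5 - 23/30*e3 e4 - 17/30*e3 e5 + 331/150*e4 e5 + 253/150*e1 e3 e4 + 1/15*e1 e3 e5 + 62/15*e1 e4 e5 + 1/18*e3 e4 e5 - 2/75*e1 e3 e4 e5
step 4: -178/45 - 2/9*e1 + 37/25*e2 - 452/135*e3 - 46/45*e4 - 34/45*e5 + 119/6*e1 e2 + 4/25*e1 e3 + 506/225*e1 e4 + 4/45*e1 e5 - 1/5*e2 e3 - 62/5*e2 e4 + 9/25*e2 e5 - 24/25*e3 e4 + 238/27*e3 e5 - 2/27*e4 e5 + 17/10*e1 e2 e3 - 331/50*e1 e2 e4 - 113/15*e1 e2 e5 - 8/9*e1 e3 e4 + 148/225*e1 e3 e5 + 8/225*e1 e4 e5 + 2/25*e2 e3 e4 + 1/2*e2 e3 e5 + 2*e2 e4 e5 + 662/225*e3 e4 e5 - 1/6*e1 e2 e3 e4 + 89/10*e1 e2 e3 e5 + 54/25*e1 e2 e4 e5 + 248/45*e1 e3 e4 e5 + 253/50*e2 e3 e4 e5 - 23/10*e1 e2 e3 e4 e5
step 5: -178/45
Answer: -178/45


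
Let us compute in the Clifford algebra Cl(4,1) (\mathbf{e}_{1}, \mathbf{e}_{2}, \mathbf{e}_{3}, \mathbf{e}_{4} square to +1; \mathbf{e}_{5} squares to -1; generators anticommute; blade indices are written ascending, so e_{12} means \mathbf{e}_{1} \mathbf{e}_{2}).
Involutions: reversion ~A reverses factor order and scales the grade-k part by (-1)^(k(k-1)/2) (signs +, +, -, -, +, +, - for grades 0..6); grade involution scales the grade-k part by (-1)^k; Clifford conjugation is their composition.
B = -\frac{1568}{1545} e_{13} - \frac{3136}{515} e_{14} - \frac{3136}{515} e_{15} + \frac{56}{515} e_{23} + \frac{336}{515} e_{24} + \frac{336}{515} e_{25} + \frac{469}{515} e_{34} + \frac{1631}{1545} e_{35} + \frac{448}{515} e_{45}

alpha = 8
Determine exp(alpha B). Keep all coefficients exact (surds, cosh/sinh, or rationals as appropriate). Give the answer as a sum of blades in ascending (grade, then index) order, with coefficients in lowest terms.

B^2 term by term: the squares give (-\frac{1568}{1545})^2*(e_{13})^2 + (-\frac{3136}{515})^2*(e_{14})^2 + (-\frac{3136}{515})^2*(e_{15})^2 + (\frac{56}{515})^2*(e_{23})^2 + (\frac{336}{515})^2*(e_{24})^2 + (\frac{336}{515})^2*(e_{25})^2 + (\frac{469}{515})^2*(e_{34})^2 + (\frac{1631}{1545})^2*(e_{35})^2 + (\frac{448}{515})^2*(e_{45})^2 = \frac{2458624}{2387025}*(-1) + \frac{9834496}{265225}*(-1) + \frac{9834496}{265225}*(+1) + \frac{3136}{265225}*(-1) + \frac{112896}{265225}*(-1) + \frac{112896}{265225}*(+1) + \frac{219961}{265225}*(-1) + \frac{2660161}{2387025}*(+1) + \frac{200704}{265225}*(+1) = 0 (each basis 2-blade squares to minus the product of its generators' squares); cross terms between blades sharing an index anticommute and cancel; the commuting (index-disjoint) pairs give grade-4 terms 2*c*c'*(blade product), which cancel blade by blade — e_{1234}: \frac{351232}{265225} - \frac{351232}{265225} = 0; e_{1235}: \frac{351232}{265225} - \frac{351232}{265225} = 0; e_{1245}: \frac{2107392}{265225} - \frac{2107392}{265225} = 0; e_{1345}: -\frac{1404928}{795675} + \frac{10229632}{795675} - \frac{2941568}{265225} = 0; e_{2345}: \frac{50176}{265225} - \frac{365344}{265225} + \frac{315168}{265225} = 0 — confirming B is simple. So B^2 = 0.
B^2 = 0, hence only two terms survive: exp(alpha B) = 1 + alpha B (parabolic case).
Answer: 1 - \frac{12544}{1545} e_{13} - \frac{25088}{515} e_{14} - \frac{25088}{515} e_{15} + \frac{448}{515} e_{23} + \frac{2688}{515} e_{24} + \frac{2688}{515} e_{25} + \frac{3752}{515} e_{34} + \frac{13048}{1545} e_{35} + \frac{3584}{515} e_{45}


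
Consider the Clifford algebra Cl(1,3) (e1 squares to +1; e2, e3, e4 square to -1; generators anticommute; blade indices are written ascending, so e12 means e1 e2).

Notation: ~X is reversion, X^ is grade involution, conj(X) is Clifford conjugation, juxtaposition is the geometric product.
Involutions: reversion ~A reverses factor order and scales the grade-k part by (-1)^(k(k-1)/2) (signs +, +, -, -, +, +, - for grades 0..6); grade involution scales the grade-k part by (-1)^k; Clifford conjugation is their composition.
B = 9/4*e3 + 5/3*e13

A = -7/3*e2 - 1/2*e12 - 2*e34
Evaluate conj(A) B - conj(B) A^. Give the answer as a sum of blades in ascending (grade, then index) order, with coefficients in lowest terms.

first term: 9/2*e4 + 10/3*e14 + 53/12*e23 - 199/72*e123
second term: -9/2*e4 - 10/3*e14 + 73/12*e23 + 361/72*e123
Answer: 9*e4 + 20/3*e14 - 5/3*e23 - 70/9*e123


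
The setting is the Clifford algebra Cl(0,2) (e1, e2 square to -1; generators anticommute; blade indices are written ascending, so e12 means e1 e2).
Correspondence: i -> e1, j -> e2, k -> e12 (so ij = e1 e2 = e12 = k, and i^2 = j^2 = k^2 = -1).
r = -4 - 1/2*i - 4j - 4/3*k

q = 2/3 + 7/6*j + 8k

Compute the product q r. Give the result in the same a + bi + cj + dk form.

In blades: q = 2/3 + 7/6*e2 + 8*e12, r = -4 - 1/2*e1 - 4*e2 - 4/3*e12.
Distribute q over r term by term (generator squares from the signature, products reordered to ascending indices): (2/3)*r = -8/3 - 1/3*e1 - 8/3*e2 - 8/9*e12; (7/6*e2)*r = 14/3 - 14/9*e1 - 14/3*e2 + 7/12*e12; (8*e12)*r = 32/3 + 32*e1 - 4*e2 - 32*e12.
Sum: 38/3 + 271/9*e1 - 34/3*e2 - 1163/36*e12; translating back through the correspondence:
Answer: 38/3 + 271/9*i - 34/3*j - 1163/36*k


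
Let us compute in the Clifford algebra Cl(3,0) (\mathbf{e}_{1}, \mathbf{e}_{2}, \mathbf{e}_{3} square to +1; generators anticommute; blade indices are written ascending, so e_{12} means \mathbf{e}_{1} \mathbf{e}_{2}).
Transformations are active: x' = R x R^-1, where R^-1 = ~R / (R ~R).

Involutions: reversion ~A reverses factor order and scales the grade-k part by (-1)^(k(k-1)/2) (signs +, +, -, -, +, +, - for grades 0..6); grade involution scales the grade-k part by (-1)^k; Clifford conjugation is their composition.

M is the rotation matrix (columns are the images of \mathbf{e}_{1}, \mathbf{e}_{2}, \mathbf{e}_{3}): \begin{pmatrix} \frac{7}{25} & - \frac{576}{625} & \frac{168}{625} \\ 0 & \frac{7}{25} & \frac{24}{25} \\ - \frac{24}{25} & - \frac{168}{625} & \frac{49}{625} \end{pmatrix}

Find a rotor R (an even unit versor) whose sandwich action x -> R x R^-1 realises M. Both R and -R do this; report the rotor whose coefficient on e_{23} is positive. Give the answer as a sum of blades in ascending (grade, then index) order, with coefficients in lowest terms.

Method: write R = a + b12*e_{12} + b13*e_{13} + b23*e_{23} with a^2 + b12^2 + b13^2 + b23^2 = 1 (so R^-1 = ~R). Expanding the columns R e_j ~R gives tr M = 4a^2 - 1 and, from the antisymmetric part, M21 - M12 = -4a*b12, M13 - M31 = 4a*b13, M32 - M23 = -4a*b23.
Here tr M = \frac{399}{625}, so a^2 = (1 + tr M)/4 = \frac{256}{625} and a = ±\frac{16}{25}. Taking a = \frac{16}{25}: M21 - M12 = \frac{576}{625}, M13 - M31 = \frac{768}{625}, M32 - M23 = -\frac{768}{625}, giving b12 = -\frac{9}{25}, b13 = \frac{12}{25}, b23 = \frac{12}{25}, i.e. R = \frac{16}{25} - \frac{9}{25} e_{12} + \frac{12}{25} e_{13} + \frac{12}{25} e_{23}.
Its e_{23} coefficient is already positive.
Answer: \frac{16}{25} - \frac{9}{25} e_{12} + \frac{12}{25} e_{13} + \frac{12}{25} e_{23}. Sheet selection: the two-to-one cover makes ±R indistinguishable at the matrix level (trace \frac{399}{625}), so uniqueness comes from the required sign on e_{23}.


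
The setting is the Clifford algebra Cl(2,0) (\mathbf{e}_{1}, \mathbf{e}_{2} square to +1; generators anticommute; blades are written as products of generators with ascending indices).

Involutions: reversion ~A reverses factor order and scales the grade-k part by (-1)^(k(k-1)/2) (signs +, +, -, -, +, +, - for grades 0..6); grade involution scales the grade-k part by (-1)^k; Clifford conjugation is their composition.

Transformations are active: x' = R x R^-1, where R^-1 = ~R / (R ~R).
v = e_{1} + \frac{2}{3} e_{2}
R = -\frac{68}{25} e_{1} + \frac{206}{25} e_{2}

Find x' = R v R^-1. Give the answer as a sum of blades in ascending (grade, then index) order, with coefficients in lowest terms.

~R = -\frac{68}{25} e_{1} + \frac{206}{25} e_{2}, and R ~R = \frac{9412}{125}, so R^-1 = ~R / (\frac{9412}{125}).
R v = \frac{208}{75} - \frac{754}{75} e_{1} e_{2}
Answer: -\frac{3259}{2715} e_{1} - \frac{54}{905} e_{2}


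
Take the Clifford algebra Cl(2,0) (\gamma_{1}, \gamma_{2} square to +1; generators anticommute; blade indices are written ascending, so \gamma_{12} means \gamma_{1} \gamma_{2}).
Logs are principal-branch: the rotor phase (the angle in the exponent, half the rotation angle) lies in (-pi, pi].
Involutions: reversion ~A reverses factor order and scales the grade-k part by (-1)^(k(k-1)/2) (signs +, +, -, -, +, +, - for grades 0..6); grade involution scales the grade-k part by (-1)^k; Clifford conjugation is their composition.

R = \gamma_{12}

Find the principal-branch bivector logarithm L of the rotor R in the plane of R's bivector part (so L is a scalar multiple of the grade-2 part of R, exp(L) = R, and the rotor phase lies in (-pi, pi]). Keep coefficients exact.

The scalar part of R is 0, so the principal-branch rotor phase is pinned; divide the bivector part by its sine to get the unit plane — L is the phase times that plane.
Concretely: cos(phase) = 0 gives phase = ±\frac{\pi}{2}, and since phase/sin(phase) is even the sign is immaterial: L = (phase/sin(phase)) * <R>_2 = (\frac{\pi}{2}) * <R>_2.
Answer: \frac{\pi}{2} \gamma_{12}


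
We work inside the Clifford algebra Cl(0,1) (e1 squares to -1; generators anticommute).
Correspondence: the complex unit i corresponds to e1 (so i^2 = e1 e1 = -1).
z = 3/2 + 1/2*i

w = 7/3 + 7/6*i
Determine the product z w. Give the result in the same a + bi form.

In blades: z = 3/2 + 1/2*e1, w = 7/3 + 7/6*e1.
Distribute z over w term by term (generator squares from the signature, products reordered to ascending indices): (3/2)*w = 7/2 + 7/4*e1; (1/2*e1)*w = -7/12 + 7/6*e1.
Sum: 35/12 + 35/12*e1; translating back through the correspondence:
Answer: 35/12 + 35/12*i


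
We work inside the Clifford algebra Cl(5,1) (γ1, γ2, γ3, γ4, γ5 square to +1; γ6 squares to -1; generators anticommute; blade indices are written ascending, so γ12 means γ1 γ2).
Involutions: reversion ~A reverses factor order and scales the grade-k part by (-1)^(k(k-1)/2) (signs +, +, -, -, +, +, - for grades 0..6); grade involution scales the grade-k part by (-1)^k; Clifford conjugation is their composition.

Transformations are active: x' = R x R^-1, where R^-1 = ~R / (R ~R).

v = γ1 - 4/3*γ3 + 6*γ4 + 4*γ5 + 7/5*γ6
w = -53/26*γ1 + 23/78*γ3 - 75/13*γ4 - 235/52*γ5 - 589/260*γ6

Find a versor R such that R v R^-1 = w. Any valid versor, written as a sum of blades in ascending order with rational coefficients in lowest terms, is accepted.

A norm check does it: q(v) = q(w) = 11884/225, hence R = v + w = -27/26*γ1 - 27/26*γ3 + 3/13*γ4 - 27/52*γ5 - 45/52*γ6 realises the map — parallel part kept, (v - w)/2 negated, v carried to w.
Answer: -27/26*γ1 - 27/26*γ3 + 3/13*γ4 - 27/52*γ5 - 45/52*γ6


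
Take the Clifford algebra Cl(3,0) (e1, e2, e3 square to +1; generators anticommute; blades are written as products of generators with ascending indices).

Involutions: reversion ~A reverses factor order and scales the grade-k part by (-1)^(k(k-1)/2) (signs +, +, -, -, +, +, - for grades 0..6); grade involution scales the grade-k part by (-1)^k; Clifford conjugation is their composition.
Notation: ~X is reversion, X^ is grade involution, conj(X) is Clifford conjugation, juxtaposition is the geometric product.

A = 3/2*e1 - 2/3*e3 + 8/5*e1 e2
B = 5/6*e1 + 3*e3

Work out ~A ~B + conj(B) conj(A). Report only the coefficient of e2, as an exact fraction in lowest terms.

first term: -3/4 + 4/3*e2 + 91/18*e1 e3 - 24/5*e1 e2 e3
second term: -3/4 + 4/3*e2 - 91/18*e1 e3 + 24/5*e1 e2 e3
Answer: 8/3


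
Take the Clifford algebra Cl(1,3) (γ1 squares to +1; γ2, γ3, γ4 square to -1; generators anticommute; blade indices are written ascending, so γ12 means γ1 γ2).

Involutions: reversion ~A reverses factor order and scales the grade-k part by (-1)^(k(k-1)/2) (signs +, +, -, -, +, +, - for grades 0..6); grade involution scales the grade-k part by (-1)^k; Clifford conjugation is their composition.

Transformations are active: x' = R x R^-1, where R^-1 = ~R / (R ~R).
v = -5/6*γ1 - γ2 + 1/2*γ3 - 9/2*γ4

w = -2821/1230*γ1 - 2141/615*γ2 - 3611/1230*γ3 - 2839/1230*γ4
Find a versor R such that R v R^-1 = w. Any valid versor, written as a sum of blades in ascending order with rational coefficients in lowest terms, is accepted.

Construction: equal norms (both -749/36) license R = v + w = -641/205*γ1 - 2756/615*γ2 - 1498/615*γ3 - 4187/615*γ4 — nothing changes along that direction, while (v - w)/2 changes sign, so v maps onto w.
Answer: -641/205*γ1 - 2756/615*γ2 - 1498/615*γ3 - 4187/615*γ4


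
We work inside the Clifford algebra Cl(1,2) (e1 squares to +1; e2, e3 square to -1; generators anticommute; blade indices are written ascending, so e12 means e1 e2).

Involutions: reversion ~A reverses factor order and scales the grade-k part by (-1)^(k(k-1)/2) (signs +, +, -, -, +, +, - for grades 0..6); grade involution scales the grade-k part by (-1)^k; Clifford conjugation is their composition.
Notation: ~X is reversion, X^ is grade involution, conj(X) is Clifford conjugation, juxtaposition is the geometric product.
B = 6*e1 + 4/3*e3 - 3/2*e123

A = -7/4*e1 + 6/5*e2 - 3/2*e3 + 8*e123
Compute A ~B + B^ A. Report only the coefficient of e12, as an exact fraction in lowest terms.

first term: -41/2 - 937/60*e12 + 127/15*e13 + 1879/40*e23
second term: -7/2 + 343/60*e12 + 127/15*e13 - 1961/40*e23
Answer: -99/10


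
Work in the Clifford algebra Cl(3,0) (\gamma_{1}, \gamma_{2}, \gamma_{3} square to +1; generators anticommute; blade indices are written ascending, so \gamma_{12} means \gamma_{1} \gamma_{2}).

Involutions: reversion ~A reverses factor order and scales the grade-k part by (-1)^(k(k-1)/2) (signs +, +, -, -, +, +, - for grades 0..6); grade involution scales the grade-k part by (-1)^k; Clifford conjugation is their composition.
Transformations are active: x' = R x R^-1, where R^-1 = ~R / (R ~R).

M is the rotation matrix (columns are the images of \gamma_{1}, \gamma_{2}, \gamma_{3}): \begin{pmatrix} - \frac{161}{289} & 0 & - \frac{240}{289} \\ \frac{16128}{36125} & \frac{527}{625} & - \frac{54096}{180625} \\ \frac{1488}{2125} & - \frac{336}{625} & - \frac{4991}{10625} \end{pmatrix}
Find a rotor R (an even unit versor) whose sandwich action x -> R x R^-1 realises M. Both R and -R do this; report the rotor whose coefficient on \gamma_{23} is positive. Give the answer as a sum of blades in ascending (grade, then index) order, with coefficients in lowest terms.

Method: write R = a + b12*\gamma_{12} + b13*\gamma_{13} + b23*\gamma_{23} with a^2 + b12^2 + b13^2 + b23^2 = 1 (so R^-1 = ~R). Expanding the columns R e_j ~R gives tr M = 4a^2 - 1 and, from the antisymmetric part, M21 - M12 = -4a*b12, M13 - M31 = 4a*b13, M32 - M23 = -4a*b23.
Here tr M = -\frac{33169}{180625}, so a^2 = (1 + tr M)/4 = \frac{36864}{180625} and a = ±\frac{192}{425}. Taking a = \frac{192}{425}: M21 - M12 = \frac{16128}{36125}, M13 - M31 = -\frac{55296}{36125}, M32 - M23 = -\frac{43008}{180625}, giving b12 = -\frac{21}{85}, b13 = -\frac{72}{85}, b23 = \frac{56}{425}, i.e. R = \frac{192}{425} - \frac{21}{85} \gamma_{12} - \frac{72}{85} \gamma_{13} + \frac{56}{425} \gamma_{23}.
Its \gamma_{23} coefficient is already positive.
Answer: \frac{192}{425} - \frac{21}{85} \gamma_{12} - \frac{72}{85} \gamma_{13} + \frac{56}{425} \gamma_{23}. Uniqueness: Spin(3) -> SO(3) maps R and -R to the same rotation of trace -\frac{33169}{180625}; fixing the sign of the \gamma_{23} coefficient removes the ambiguity.


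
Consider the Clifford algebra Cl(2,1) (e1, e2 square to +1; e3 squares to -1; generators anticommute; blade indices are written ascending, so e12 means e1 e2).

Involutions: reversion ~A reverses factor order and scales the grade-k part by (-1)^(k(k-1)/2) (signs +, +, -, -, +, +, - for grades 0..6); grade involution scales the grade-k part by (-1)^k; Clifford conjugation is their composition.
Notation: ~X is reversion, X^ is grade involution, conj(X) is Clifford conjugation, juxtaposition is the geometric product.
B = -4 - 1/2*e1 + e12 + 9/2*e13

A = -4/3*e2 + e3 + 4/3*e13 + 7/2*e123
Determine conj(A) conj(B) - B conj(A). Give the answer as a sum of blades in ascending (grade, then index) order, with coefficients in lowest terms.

first term: 6 + 35/6*e1 + 125/12*e2 + 49/6*e3 - 2/3*e12 + 35/6*e13 + 37/12*e23 - 7*e123
second term: -6 + 35/6*e1 - 253/12*e2 + 7/6*e3 - 2/3*e12 + 35/6*e13 - 5/12*e23 - 21*e123
Answer: 12 + 63/2*e2 + 7*e3 + 7/2*e23 + 14*e123


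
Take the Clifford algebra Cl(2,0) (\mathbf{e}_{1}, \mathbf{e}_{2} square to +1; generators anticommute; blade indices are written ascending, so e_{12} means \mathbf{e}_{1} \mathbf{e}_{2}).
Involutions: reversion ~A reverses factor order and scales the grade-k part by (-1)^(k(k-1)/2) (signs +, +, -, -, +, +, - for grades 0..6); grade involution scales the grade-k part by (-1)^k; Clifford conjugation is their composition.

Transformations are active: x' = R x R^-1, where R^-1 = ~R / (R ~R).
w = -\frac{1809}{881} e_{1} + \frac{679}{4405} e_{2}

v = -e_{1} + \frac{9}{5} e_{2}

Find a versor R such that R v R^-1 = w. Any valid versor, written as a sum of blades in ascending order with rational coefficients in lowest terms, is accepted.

Here q(v) = q(w) = \frac{106}{25}; the classical choice R = v + w = -\frac{2690}{881} e_{1} + \frac{8608}{4405} e_{2} then realises v -> w under the sandwich.
Answer: -\frac{2690}{881} e_{1} + \frac{8608}{4405} e_{2}


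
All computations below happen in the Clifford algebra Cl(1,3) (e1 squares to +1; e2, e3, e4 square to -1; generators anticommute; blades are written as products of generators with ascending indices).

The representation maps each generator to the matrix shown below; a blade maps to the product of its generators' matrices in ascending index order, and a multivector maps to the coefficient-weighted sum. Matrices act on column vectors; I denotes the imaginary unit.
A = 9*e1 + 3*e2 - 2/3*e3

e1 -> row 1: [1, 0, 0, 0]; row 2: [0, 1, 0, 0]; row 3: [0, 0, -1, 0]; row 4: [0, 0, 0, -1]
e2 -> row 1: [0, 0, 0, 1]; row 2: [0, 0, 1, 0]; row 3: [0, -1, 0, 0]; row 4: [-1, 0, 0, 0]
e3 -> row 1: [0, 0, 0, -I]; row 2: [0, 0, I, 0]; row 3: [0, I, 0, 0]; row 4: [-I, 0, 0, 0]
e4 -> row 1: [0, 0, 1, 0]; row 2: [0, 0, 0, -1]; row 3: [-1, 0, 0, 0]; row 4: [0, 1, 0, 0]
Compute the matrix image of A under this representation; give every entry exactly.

M = (9)*rho(e1) + (3)*rho(e2) + (-2/3)*rho(e3), summed entrywise:
Answer: row 1: [9, 0, 0, 3 + 2*I/3]; row 2: [0, 9, 3 - 2*I/3, 0]; row 3: [0, -3 - 2*I/3, -9, 0]; row 4: [-3 + 2*I/3, 0, 0, -9]


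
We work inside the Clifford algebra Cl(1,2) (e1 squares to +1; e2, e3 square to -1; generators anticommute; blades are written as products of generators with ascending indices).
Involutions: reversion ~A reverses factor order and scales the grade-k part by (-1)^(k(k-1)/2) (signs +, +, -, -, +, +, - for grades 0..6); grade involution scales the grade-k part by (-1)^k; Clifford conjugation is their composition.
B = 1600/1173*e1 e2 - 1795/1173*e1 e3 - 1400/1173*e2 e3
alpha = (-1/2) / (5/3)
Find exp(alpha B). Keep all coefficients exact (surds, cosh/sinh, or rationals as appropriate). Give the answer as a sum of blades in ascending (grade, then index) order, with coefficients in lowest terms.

B^2 term by term: the squares give (1600/1173)^2*(e1 e2)^2 + (-1795/1173)^2*(e1 e3)^2 + (-1400/1173)^2*(e2 e3)^2 = 2560000/1375929*(+1) + 3222025/1375929*(+1) + 1960000/1375929*(-1) = 25/9 (each basis 2-blade squares to minus the product of its generators' squares); cross terms between blades sharing an index anticommute and cancel. So B^2 = 25/9.
B^2 = 25/9 — B^2 > 0, so the exponential closes hyperbolically: l = 5/3, alpha*l = -1/2, so exp(alpha B) = cosh(-1/2) + (sinh(-1/2)/(5/3))*B = cosh(1/2) + (-3*sinh(1/2)/5)*B.
Answer: cosh(1/2) - 320*sinh(1/2)/391*e1 e2 + 359*sinh(1/2)/391*e1 e3 + 280*sinh(1/2)/391*e2 e3


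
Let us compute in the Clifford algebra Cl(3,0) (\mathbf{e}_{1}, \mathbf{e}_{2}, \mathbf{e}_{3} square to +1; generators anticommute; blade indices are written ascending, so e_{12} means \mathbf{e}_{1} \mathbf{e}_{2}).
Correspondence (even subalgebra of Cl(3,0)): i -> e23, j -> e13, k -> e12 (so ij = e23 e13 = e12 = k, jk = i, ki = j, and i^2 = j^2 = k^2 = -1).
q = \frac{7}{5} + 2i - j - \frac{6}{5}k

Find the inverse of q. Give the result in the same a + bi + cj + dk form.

In blades: q = \frac{7}{5} - \frac{6}{5} e_{12} - e_{13} + 2 e_{23}.
With qbar = \frac{7}{5} + \frac{6}{5} e_{12} + e_{13} - 2 e_{23} (scalar fixed, mapped units negated), q qbar = \frac{42}{5} (the sum of squared coefficients), so q^-1 = qbar / (\frac{42}{5}) = \frac{1}{6} + \frac{1}{7} e_{12} + \frac{5}{42} e_{13} - \frac{5}{21} e_{23}; translating back:
Answer: \frac{1}{6} - \frac{5}{21}i + \frac{5}{42}j + \frac{1}{7}k


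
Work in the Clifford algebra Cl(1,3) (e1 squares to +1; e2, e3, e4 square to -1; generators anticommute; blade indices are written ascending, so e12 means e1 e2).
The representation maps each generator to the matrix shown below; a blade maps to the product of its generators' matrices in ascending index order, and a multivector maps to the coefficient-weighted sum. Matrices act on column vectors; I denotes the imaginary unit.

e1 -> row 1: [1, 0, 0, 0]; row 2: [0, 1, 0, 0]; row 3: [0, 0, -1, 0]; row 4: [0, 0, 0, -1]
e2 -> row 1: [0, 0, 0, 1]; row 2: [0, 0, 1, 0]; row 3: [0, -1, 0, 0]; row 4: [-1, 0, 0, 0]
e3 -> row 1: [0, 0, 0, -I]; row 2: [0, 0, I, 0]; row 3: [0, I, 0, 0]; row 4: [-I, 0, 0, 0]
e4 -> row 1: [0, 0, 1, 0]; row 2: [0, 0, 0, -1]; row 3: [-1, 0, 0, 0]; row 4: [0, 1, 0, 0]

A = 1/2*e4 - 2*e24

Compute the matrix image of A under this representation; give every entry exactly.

Bivector images (products of the table entries): rho(e24) = rho(e2)rho(e4) = row 1: [0, 1, 0, 0]; row 2: [-1, 0, 0, 0]; row 3: [0, 0, 0, 1]; row 4: [0, 0, -1, 0].
M = (1/2)*rho(e4) + (-2)*rho(e24), summed entrywise:
Answer: row 1: [0, -2, 1/2, 0]; row 2: [2, 0, 0, -1/2]; row 3: [-1/2, 0, 0, -2]; row 4: [0, 1/2, 2, 0]


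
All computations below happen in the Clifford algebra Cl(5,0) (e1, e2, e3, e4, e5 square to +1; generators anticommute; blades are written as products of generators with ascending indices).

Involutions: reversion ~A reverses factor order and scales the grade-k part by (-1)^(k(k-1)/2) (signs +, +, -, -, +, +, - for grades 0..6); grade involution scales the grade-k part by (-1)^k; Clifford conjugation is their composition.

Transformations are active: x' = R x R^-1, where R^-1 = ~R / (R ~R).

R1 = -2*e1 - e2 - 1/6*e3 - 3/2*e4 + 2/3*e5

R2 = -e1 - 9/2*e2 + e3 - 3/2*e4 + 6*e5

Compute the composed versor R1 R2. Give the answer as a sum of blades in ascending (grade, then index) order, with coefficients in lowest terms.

Distribute over the terms of R1 (each basis-blade product reordered to ascending indices, repeated generators contracted through their squares):
(-2*e1) R2 = 2 + 9*e1 e2 - 2*e1 e3 + 3*e1 e4 - 12*e1 e5
(-e2) R2 = 9/2 - e1 e2 - e2 e3 + 3/2*e2 e4 - 6*e2 e5
(-1/6*e3) R2 = -1/6 - 1/6*e1 e3 - 3/4*e2 e3 + 1/4*e3 e4 - e3 e5
(-3/2*e4) R2 = 9/4 - 3/2*e1 e4 - 27/4*e2 e4 + 3/2*e3 e4 - 9*e4 e5
(2/3*e5) R2 = 4 + 2/3*e1 e5 + 3*e2 e5 - 2/3*e3 e5 + e4 e5
Summing the partial products and collecting blades:
Answer: 151/12 + 8*e1 e2 - 13/6*e1 e3 + 3/2*e1 e4 - 34/3*e1 e5 - 7/4*e2 e3 - 21/4*e2 e4 - 3*e2 e5 + 7/4*e3 e4 - 5/3*e3 e5 - 8*e4 e5


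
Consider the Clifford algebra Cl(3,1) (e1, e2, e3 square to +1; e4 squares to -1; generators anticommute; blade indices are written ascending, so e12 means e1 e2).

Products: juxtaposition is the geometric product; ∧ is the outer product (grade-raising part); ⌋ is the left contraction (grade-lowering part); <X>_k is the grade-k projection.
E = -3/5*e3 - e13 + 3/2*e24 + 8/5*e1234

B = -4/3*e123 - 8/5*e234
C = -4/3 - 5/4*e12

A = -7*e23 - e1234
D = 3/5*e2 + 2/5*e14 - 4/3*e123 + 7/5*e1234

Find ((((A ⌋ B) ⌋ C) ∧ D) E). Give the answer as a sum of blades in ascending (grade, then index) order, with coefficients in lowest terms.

step 1: -28/3*e1 - 56/5*e4
step 2: 35/3*e2
step 3: -14/3*e124
step 4: -7*e1 + 112/15*e3 - 14/3*e234 - 14/5*e1234
Answer: -7*e1 + 112/15*e3 - 14/3*e234 - 14/5*e1234


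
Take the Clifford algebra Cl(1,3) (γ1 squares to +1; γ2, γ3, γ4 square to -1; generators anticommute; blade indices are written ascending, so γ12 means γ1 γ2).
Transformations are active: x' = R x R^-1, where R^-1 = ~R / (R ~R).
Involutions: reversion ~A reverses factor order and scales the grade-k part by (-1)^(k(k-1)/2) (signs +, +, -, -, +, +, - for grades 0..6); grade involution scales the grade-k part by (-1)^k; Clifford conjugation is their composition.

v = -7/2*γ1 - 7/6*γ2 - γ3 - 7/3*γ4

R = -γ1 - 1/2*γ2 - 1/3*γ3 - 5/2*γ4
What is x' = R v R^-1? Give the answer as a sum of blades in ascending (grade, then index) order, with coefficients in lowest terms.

~R = -γ1 - 1/2*γ2 - 1/3*γ3 - 5/2*γ4, and R ~R = -101/18, so R^-1 = ~R / (-101/18).
R v = -13/4 - 7/12*γ12 - 1/6*γ13 - 77/12*γ14 + 1/9*γ23 - 7/4*γ24 - 31/18*γ34
Answer: 473/202*γ1 + 178/303*γ2 + 62/101*γ3 - 341/606*γ4


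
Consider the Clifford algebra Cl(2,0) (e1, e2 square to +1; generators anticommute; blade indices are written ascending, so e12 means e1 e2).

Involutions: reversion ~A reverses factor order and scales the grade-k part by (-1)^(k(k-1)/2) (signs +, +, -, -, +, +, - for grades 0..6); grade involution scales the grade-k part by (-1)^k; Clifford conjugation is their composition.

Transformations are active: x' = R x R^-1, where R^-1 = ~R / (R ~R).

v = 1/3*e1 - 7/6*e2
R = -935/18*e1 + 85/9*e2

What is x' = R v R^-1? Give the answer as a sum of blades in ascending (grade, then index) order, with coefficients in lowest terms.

~R = -935/18*e1 + 85/9*e2, and R ~R = 903125/324, so R^-1 = ~R / (903125/324).
R v = -85/3 + 6205/108*e12
Answer: 271/375*e1 + 731/750*e2


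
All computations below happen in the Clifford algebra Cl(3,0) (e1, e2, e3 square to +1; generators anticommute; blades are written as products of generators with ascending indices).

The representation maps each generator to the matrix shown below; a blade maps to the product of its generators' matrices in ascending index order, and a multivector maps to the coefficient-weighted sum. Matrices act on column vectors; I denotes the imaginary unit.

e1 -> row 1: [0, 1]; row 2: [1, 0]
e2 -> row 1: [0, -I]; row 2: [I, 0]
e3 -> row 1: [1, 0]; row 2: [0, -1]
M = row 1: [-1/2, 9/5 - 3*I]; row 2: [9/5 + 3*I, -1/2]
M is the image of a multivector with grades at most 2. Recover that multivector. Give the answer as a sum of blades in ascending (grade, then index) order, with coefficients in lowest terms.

Method: 1, rho(e1), rho(e2), rho(e3) form a trace-orthogonal basis of the 2x2 complex matrices (tr(X Y) = 2 if X = Y, else 0), so M = m0*1 + m1*rho(e1) + m2*rho(e2) + m3*rho(e3) with m0 = tr(M)/2 = -1/2, m1 = tr(M rho(e1))/2 = 9/5, m2 = tr(M rho(e2))/2 = 3, m3 = tr(M rho(e3))/2 = 0.
Multiplying table entries, the bivector images are rho(e1 e2) = I*rho(e3), rho(e1 e3) = -I*rho(e2), rho(e2 e3) = I*rho(e1); with real blade coefficients the real parts of m0..m3 are the coefficients of 1, e1, e2, e3 and the imaginary parts give the bivectors (e2 e3: Im m1, e1 e3: -Im m2, e1 e2: Im m3).
Answer: -1/2 + 9/5*e1 + 3*e2


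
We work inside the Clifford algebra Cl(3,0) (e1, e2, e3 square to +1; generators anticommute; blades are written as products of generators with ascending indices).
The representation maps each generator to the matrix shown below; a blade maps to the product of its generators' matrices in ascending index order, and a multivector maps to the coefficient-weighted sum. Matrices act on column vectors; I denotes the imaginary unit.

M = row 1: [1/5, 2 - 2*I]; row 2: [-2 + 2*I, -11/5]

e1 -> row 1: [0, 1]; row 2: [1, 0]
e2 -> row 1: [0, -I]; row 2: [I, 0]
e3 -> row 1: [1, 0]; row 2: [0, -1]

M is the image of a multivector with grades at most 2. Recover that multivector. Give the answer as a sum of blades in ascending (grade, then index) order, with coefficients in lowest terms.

Method: 1, rho(e1), rho(e2), rho(e3) form a trace-orthogonal basis of the 2x2 complex matrices (tr(X Y) = 2 if X = Y, else 0), so M = m0*1 + m1*rho(e1) + m2*rho(e2) + m3*rho(e3) with m0 = tr(M)/2 = -1, m1 = tr(M rho(e1))/2 = 0, m2 = tr(M rho(e2))/2 = 2 + 2*I, m3 = tr(M rho(e3))/2 = 6/5.
Multiplying table entries, the bivector images are rho(e1 e2) = I*rho(e3), rho(e1 e3) = -I*rho(e2), rho(e2 e3) = I*rho(e1); with real blade coefficients the real parts of m0..m3 are the coefficients of 1, e1, e2, e3 and the imaginary parts give the bivectors (e2 e3: Im m1, e1 e3: -Im m2, e1 e2: Im m3).
Answer: -1 + 2*e2 + 6/5*e3 - 2*e1 e3


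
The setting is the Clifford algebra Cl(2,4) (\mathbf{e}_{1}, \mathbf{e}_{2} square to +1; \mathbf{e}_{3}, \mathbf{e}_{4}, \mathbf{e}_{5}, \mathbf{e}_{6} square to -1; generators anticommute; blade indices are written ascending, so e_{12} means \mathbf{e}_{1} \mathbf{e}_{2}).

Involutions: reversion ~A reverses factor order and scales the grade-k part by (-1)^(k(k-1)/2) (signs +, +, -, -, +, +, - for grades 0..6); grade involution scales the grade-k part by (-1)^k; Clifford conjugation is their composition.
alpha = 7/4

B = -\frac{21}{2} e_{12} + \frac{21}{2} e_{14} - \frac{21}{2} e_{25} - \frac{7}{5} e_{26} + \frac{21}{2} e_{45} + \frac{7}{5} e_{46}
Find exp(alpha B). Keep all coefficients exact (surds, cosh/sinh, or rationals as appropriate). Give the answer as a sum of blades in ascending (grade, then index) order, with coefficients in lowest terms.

B^2 term by term: the squares give (-\frac{21}{2})^2*(e_{12})^2 + (\frac{21}{2})^2*(e_{14})^2 + (-\frac{21}{2})^2*(e_{25})^2 + (-\frac{7}{5})^2*(e_{26})^2 + (\frac{21}{2})^2*(e_{45})^2 + (\frac{7}{5})^2*(e_{46})^2 = \frac{441}{4}*(-1) + \frac{441}{4}*(+1) + \frac{441}{4}*(+1) + \frac{49}{25}*(+1) + \frac{441}{4}*(-1) + \frac{49}{25}*(-1) = 0 (each basis 2-blade squares to minus the product of its generators' squares); cross terms between blades sharing an index anticommute and cancel; the commuting (index-disjoint) pairs give grade-4 terms 2*c*c'*(blade product), which cancel blade by blade — e_{1245}: -\frac{441}{2} + \frac{441}{2} = 0; e_{1246}: -\frac{147}{5} + \frac{147}{5} = 0; e_{2456}: \frac{147}{5} - \frac{147}{5} = 0 — confirming B is simple. So B^2 = 0.
B^2 = 0, so the series truncates immediately: exp(alpha B) = 1 + alpha B (parabolic case).
Answer: 1 - \frac{147}{8} e_{12} + \frac{147}{8} e_{14} - \frac{147}{8} e_{25} - \frac{49}{20} e_{26} + \frac{147}{8} e_{45} + \frac{49}{20} e_{46}


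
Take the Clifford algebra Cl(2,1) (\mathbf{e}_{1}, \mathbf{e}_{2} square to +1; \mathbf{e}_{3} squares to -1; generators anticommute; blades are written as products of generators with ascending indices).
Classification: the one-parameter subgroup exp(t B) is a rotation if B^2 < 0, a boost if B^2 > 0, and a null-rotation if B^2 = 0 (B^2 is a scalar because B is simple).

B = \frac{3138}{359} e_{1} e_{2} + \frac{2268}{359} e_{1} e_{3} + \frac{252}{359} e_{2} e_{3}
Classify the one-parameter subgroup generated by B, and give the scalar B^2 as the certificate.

B^2 term by term: the squares give (\frac{3138}{359})^2*(e_{1} e_{2})^2 + (\frac{2268}{359})^2*(e_{1} e_{3})^2 + (\frac{252}{359})^2*(e_{2} e_{3})^2 = \frac{9847044}{128881}*(-1) + \frac{5143824}{128881}*(+1) + \frac{63504}{128881}*(+1) = -36 (each basis 2-blade squares to minus the product of its generators' squares); cross terms between blades sharing an index anticommute and cancel. So B^2 = -36.
Answer: rotation, certificate B^2 = -36. The invariant at work: B^2 = -36 is unchanged by conjugation, hence its sign classifies the subgroup whatever basis B is written in.
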